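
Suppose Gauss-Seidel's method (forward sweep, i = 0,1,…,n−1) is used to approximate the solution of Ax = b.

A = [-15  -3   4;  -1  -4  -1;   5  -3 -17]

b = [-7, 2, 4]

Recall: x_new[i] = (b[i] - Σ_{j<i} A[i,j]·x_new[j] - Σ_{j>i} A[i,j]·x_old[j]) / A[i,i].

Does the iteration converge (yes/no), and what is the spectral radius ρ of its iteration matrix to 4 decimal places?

Split A = D + L + U, D = diag(-15, -4, -17).
T_GS = -(D+L)⁻¹U: row 0 first, T[0,1] = -(-3)/(-15) = -0.2000; later rows by forward substitution.
  T[0,:] = [+0.0000, -0.2000, +0.2667]
  T[1,:] = [+0.0000, +0.0500, -0.3167]
  T[2,:] = [+0.0000, -0.0676, +0.1343]
moduli |λ_i(T)| = 0.2445, 0.0602, 0.0000.
ρ(T) = max|λ| = 0.2445; 0.2445 < 1, so it converges for any x₀.

yes, ρ = 0.2445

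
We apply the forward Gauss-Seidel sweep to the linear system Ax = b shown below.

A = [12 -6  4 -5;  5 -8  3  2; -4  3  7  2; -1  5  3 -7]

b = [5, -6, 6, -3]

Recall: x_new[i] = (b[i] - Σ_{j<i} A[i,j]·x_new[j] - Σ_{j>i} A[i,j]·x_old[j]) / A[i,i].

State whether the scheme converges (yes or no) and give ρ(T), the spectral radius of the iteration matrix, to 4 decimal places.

Let D = diag(12, -8, 7, -7); L, U the strict triangles.
Gauss-Seidel: T = -(D+L)⁻¹U, row 0 first, T[0,3] = -(-5)/(12) = +0.4167; later rows by forward substitution.
  T[0,:] = [+0.0000  +0.5000  -0.3333  +0.4167]
  T[1,:] = [+0.0000  +0.3125  +0.1667  +0.5104]
  T[2,:] = [+0.0000  +0.1518  -0.2619  -0.2664]
  T[3,:] = [+0.0000  +0.2168  +0.0544  +0.1909]
|eigenvalues of T|: 0.5911, 0.3074, 0.0421, 0.0000.
ρ(T) = max|λ| = 0.5911; 0.5911 < 1: convergent.

yes, ρ = 0.5911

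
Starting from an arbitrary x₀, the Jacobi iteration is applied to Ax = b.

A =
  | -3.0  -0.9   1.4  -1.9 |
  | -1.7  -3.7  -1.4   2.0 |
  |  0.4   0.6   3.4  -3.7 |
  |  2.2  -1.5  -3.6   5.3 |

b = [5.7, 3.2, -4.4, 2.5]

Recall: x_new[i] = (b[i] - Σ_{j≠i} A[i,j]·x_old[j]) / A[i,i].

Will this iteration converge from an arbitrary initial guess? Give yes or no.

Diagonal D = diag(-3, -3.7, 3.4, 5.3); L, U strict lower/upper.
T_J = -D⁻¹(L+U): T[1,0] = -(-1.7)/(-3.7) = -0.4595; T[1,1] = 0.
  T[0,:] = [+0.0000, -0.3000, +0.4667, -0.6333]
  T[1,:] = [-0.4595, +0.0000, -0.3784, +0.5405]
  T[2,:] = [-0.1176, -0.1765, +0.0000, +1.0882]
  T[3,:] = [-0.4151, +0.2830, +0.6792, +0.0000]
|λ(T)| sorted: 1.1242, 0.9132, 0.6002, 0.3891.
ρ(T) = max|λ| = 1.1242; 1.1242 > 1 ⇒ diverges.

no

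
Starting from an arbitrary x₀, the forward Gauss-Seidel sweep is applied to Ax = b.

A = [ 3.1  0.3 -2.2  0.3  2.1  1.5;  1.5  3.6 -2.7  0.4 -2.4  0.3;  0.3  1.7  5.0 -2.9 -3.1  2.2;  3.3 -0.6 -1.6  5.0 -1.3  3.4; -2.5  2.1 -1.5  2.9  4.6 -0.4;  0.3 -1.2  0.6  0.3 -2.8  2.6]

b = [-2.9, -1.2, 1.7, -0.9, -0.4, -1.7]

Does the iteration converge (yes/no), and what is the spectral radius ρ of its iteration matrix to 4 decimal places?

Split A = D + L + U, D = diag(3.1, 3.6, 5, 5, 4.6, 2.6).
GS T = -(D+L)⁻¹U: row 0 first, T[0,5] = -(1.5)/(3.1) = -0.4839; later rows by forward substitution.
  T[0,:] = [+0.0000  -0.0968  +0.7097  -0.0968  -0.6774  -0.4839]
  T[1,:] = [+0.0000  +0.0403  +0.4543  -0.0708  +0.9489  +0.1183]
  T[2,:] = [+0.0000  -0.0079  -0.1970  +0.6099  +0.3380  -0.4512]
  T[3,:] = [+0.0000  +0.0662  -0.4769  +0.2505  +0.9291  -0.4908]
  T[4,:] = [+0.0000  -0.1153  +0.4147  +0.0206  -1.2769  -0.0677]
  T[5,:] = [+0.0000  -0.1002  +0.6749  -0.1689  -1.0442  +0.1983]
eigenvalue magnitudes: 1.1565, 0.5261, 0.5261, 0.1895, 0.0018, 0.0000.
ρ = 1.1565; 1.1565 > 1: divergent.

no, ρ = 1.1565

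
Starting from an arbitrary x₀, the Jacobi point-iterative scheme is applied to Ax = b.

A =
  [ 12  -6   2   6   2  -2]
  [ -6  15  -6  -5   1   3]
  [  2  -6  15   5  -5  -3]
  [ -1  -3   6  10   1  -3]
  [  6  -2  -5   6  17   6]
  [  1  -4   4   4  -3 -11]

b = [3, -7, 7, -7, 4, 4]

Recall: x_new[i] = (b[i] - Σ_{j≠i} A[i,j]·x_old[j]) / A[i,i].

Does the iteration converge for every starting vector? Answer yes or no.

no

Let D = diag(12, 15, 15, 10, 17, -11); L, U the strict triangles.
Jacobi: T = -D⁻¹(L+U), T[2,0] = -(2)/(15) = -0.1333; T[2,2] = 0.
  T[0,:] = [+0.0000 +0.5000 -0.1667 -0.5000 -0.1667 +0.1667]
  T[1,:] = [+0.4000 +0.0000 +0.4000 +0.3333 -0.0667 -0.2000]
  T[2,:] = [-0.1333 +0.4000 +0.0000 -0.3333 +0.3333 +0.2000]
  T[3,:] = [+0.1000 +0.3000 -0.6000 +0.0000 -0.1000 +0.3000]
  T[4,:] = [-0.3529 +0.1176 +0.2941 -0.3529 +0.0000 -0.3529]
  T[5,:] = [+0.0909 -0.3636 +0.3636 +0.3636 -0.2727 +0.0000]
|λ(T)| sorted: 1.1590, 0.7044, 0.5011, 0.4508, 0.2149, 0.2149.
ρ = 1.1590; 1.1590 > 1 ⇒ diverges.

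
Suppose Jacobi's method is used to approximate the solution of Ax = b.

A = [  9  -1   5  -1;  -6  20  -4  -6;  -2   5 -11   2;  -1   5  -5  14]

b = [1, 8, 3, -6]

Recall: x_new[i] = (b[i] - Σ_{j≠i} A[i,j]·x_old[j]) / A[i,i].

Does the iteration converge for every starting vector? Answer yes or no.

yes

Diagonal D = diag(9, 20, -11, 14); L, U strict lower/upper.
T_J = -D⁻¹(L+U): T[2,3] = -(2)/(-11) = +0.1818; T[2,2] = 0.
  T[0,:] = [+0.0000, +0.1111, -0.5556, +0.1111]
  T[1,:] = [+0.3000, +0.0000, +0.2000, +0.3000]
  T[2,:] = [-0.1818, +0.4545, +0.0000, +0.1818]
  T[3,:] = [+0.0714, -0.3571, +0.3571, +0.0000]
|roots of det(T-λI)|: 0.5970, 0.3742, 0.2864, 0.2864.
ρ(T) = max|λ| = 0.5970; 0.5970 < 1 ⇒ converges.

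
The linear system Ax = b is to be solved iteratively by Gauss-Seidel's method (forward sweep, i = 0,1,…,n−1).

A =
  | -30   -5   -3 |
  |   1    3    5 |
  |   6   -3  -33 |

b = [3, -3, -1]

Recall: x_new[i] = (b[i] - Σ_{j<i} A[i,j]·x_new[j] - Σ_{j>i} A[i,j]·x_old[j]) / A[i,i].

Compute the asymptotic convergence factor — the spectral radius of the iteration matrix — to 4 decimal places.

Diagonal D = diag(-30, 3, -33); L, U strict lower/upper.
GS T = -(D+L)⁻¹U: row 0 first, T[0,1] = -(-5)/(-30) = -0.1667; later rows by forward substitution.
  T[0,:] = [+0.0000  -0.1667  -0.1000]
  T[1,:] = [+0.0000  +0.0556  -1.6333]
  T[2,:] = [+0.0000  -0.0354  +0.1303]
|roots of det(T-λI)|: 0.3361, 0.1503, 0.0000.
ρ = 0.3361; 0.3361 < 1, so it converges for any x₀.

0.3361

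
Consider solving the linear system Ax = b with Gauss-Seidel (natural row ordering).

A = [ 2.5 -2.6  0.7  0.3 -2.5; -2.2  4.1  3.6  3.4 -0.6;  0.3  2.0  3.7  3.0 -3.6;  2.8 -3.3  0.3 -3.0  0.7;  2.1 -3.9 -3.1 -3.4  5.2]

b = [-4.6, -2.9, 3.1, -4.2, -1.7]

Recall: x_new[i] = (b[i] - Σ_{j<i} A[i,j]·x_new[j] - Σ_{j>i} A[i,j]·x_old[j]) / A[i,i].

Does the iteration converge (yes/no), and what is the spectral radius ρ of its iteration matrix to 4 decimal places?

no, ρ = 1.2861

Diagonal D = diag(2.5, 4.1, 3.7, -3, 5.2); L, U strict lower/upper.
GS T = -(D+L)⁻¹U: row 0 first, T[0,1] = -(-2.6)/(2.5) = +1.0400; later rows by forward substitution.
  T[0,:] = [+0.0000  +1.0400  -0.2800  -0.1200  +1.0000]
  T[1,:] = [+0.0000  +0.5580  -1.0283  -0.8937  +0.6829]
  T[2,:] = [+0.0000  -0.3860  +0.5785  -0.3180  +0.5227]
  T[3,:] = [+0.0000  +0.3182  +0.9276  +0.8392  +0.4677]
  T[4,:] = [+0.0000  -0.0235  +0.2933  -0.2627  +0.7258]
moduli |λ_i(T)| = 1.2861, 0.9916, 0.9916, 0.0552, 0.0000.
ρ(T) = max|λ| = 1.2861; 1.2861 > 1: divergent.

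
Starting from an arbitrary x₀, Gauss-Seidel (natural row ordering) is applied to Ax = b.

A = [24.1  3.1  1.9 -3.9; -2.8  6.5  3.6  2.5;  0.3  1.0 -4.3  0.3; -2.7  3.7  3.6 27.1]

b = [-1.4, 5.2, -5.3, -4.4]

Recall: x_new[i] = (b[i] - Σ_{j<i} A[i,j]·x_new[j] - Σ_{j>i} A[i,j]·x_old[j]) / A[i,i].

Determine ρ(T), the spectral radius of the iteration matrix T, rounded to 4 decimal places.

0.2127

Write A = D+L+U with D = diag(24.1, 6.5, -4.3, 27.1).
GS T = -(D+L)⁻¹U: row 0 first, T[0,2] = -(1.9)/(24.1) = -0.0788; later rows by forward substitution.
  T[0,:] = [+0.0000, -0.1286, -0.0788, +0.1618]
  T[1,:] = [+0.0000, -0.0554, -0.5878, -0.3149]
  T[2,:] = [+0.0000, -0.0219, -0.1422, +0.0078]
  T[3,:] = [+0.0000, -0.0023, +0.0913, +0.0581]
|λ(T)| sorted: 0.2127, 0.0972, 0.0240, 0.0000.
ρ(T) = max|λ| = 0.2127; 0.2127 < 1, so it converges for any x₀.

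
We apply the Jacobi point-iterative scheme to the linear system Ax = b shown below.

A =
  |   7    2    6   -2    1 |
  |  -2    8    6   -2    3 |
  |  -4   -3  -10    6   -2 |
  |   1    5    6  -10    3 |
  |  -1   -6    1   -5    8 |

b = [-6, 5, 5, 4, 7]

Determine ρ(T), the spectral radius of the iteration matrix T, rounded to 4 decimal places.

Let D = diag(7, 8, -10, -10, 8); L, U the strict triangles.
Jacobi: T = -D⁻¹(L+U), T[2,4] = -(-2)/(-10) = -0.2000; T[2,2] = 0.
  T[0,:] = [+0.0000  -0.2857  -0.8571  +0.2857  -0.1429]
  T[1,:] = [+0.2500  +0.0000  -0.7500  +0.2500  -0.3750]
  T[2,:] = [-0.4000  -0.3000  +0.0000  +0.6000  -0.2000]
  T[3,:] = [+0.1000  +0.5000  +0.6000  +0.0000  +0.3000]
  T[4,:] = [+0.1250  +0.7500  -0.1250  +0.6250  +0.0000]
moduli |λ_i(T)| = 1.1719, 0.5555, 0.5555, 0.2409, 0.2409.
spectral radius ρ = 1.1719; 1.1719 > 1 ⇒ diverges.

1.1719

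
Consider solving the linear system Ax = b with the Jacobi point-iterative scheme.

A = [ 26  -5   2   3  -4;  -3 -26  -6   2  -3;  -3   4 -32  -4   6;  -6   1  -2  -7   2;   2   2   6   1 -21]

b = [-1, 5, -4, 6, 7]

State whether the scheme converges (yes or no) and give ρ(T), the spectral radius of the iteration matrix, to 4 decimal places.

yes, ρ = 0.5405

Write A = D+L+U with D = diag(26, -26, -32, -7, -21).
T_J = -D⁻¹(L+U): T[1,0] = -(-3)/(-26) = -0.1154; T[1,1] = 0.
  T[0,:] = [+0.0000  +0.1923  -0.0769  -0.1154  +0.1538]
  T[1,:] = [-0.1154  +0.0000  -0.2308  +0.0769  -0.1154]
  T[2,:] = [-0.0938  +0.1250  +0.0000  -0.1250  +0.1875]
  T[3,:] = [-0.8571  +0.1429  -0.2857  +0.0000  +0.2857]
  T[4,:] = [+0.0952  +0.0952  +0.2857  +0.0476  +0.0000]
eigenvalue magnitudes: 0.5405, 0.2315, 0.2315, 0.0800, 0.0800.
ρ(T) = max|λ| = 0.5405; 0.5405 < 1, so it converges for any x₀.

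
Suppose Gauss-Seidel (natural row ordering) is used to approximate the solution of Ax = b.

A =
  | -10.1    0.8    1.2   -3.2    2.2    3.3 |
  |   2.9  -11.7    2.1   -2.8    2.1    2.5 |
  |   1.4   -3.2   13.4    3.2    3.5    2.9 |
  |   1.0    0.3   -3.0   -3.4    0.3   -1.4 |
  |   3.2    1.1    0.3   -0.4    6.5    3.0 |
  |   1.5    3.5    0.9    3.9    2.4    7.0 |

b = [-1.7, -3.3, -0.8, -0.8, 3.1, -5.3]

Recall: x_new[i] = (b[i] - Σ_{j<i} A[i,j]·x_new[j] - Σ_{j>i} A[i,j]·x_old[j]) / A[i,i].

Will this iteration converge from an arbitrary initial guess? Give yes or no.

yes

Let D = diag(-10.1, -11.7, 13.4, -3.4, 6.5, 7); L, U the strict triangles.
GS T = -(D+L)⁻¹U: row 0 first, T[0,2] = -(1.2)/(-10.1) = +0.1188; later rows by forward substitution.
  T[0,:] = [+0.0000 +0.0792 +0.1188 -0.3168 +0.2178 +0.3267]
  T[1,:] = [+0.0000 +0.0196 +0.2089 -0.3178 +0.2335 +0.2947]
  T[2,:] = [+0.0000 -0.0036 +0.0375 -0.2816 -0.2282 -0.1802]
  T[3,:] = [+0.0000 +0.0282 +0.0203 +0.1272 +0.3743 -0.1307]
  T[4,:] = [+0.0000 -0.0404 -0.0943 +0.2306 -0.1132 -0.6720]
  T[5,:] = [+0.0000 -0.0282 -0.1137 +0.1131 -0.3038 +0.1090]
moduli |λ_i(T)| = 0.5606, 0.4120, 0.4120, 0.0495, 0.0063, 0.0000.
spectral radius ρ = 0.5606; 0.5606 < 1 ⇒ converges.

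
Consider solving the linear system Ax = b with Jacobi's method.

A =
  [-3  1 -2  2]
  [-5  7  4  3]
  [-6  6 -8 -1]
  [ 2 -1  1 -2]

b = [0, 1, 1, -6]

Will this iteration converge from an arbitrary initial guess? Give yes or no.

no

A = D + L + U where D = diag(-3, 7, -8, -2).
Jacobi: T = -D⁻¹(L+U), T[0,2] = -(-2)/(-3) = -0.6667; T[0,0] = 0.
  T[0,:] = [+0.0000 +0.3333 -0.6667 +0.6667]
  T[1,:] = [+0.7143 +0.0000 -0.5714 -0.4286]
  T[2,:] = [-0.7500 +0.7500 +0.0000 -0.1250]
  T[3,:] = [+1.0000 -0.5000 +0.5000 +0.0000]
|roots of det(T-λI)|: 1.4282, 0.8286, 0.6442, 0.6442.
spectral radius ρ = 1.4282; 1.4282 > 1, so it fails to converge.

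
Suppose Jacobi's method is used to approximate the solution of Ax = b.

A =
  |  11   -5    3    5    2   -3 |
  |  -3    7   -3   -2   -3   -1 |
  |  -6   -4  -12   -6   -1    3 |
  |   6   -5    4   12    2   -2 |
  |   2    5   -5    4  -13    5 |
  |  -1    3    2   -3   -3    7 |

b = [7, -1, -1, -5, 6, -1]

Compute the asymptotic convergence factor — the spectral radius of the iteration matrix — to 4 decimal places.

Split A = D + L + U, D = diag(11, 7, -12, 12, -13, 7).
T_J = -D⁻¹(L+U): T[4,1] = -(5)/(-13) = +0.3846; T[4,4] = 0.
  T[0,:] = [+0.0000, +0.4545, -0.2727, -0.4545, -0.1818, +0.2727]
  T[1,:] = [+0.4286, +0.0000, +0.4286, +0.2857, +0.4286, +0.1429]
  T[2,:] = [-0.5000, -0.3333, +0.0000, -0.5000, -0.0833, +0.2500]
  T[3,:] = [-0.5000, +0.4167, -0.3333, +0.0000, -0.1667, +0.1667]
  T[4,:] = [+0.1538, +0.3846, -0.3846, +0.3077, +0.0000, +0.3846]
  T[5,:] = [+0.1429, -0.4286, -0.2857, +0.4286, +0.4286, +0.0000]
|λ(T)| sorted: 1.2666, 0.8080, 0.5658, 0.5658, 0.4576, 0.2194.
ρ = 1.2666; 1.2666 > 1: divergent.

1.2666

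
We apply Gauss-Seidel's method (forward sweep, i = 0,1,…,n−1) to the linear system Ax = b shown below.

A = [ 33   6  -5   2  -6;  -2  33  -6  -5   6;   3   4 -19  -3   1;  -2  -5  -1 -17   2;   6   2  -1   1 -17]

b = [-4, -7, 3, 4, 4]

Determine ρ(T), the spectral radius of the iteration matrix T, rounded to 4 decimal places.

Write A = D+L+U with D = diag(33, 33, -19, -17, -17).
T_GS = -(D+L)⁻¹U: row 0 first, T[0,2] = -(-5)/(33) = +0.1515; later rows by forward substitution.
  T[0,:] = [+0.0000  -0.1818  +0.1515  -0.0606  +0.1818]
  T[1,:] = [+0.0000  -0.0110  +0.1910  +0.1478  -0.1708]
  T[2,:] = [+0.0000  -0.0310  +0.0641  -0.1363  +0.0454]
  T[3,:] = [+0.0000  +0.0265  -0.0778  -0.0283  +0.1438]
  T[4,:] = [+0.0000  -0.0621  +0.0676  +0.0024  +0.0499]
|roots of det(T-λI)|: 0.1928, 0.1061, 0.1061, 0.0998, 0.0000.
spectral radius ρ = 0.1928; 0.1928 < 1, so it converges for any x₀.

0.1928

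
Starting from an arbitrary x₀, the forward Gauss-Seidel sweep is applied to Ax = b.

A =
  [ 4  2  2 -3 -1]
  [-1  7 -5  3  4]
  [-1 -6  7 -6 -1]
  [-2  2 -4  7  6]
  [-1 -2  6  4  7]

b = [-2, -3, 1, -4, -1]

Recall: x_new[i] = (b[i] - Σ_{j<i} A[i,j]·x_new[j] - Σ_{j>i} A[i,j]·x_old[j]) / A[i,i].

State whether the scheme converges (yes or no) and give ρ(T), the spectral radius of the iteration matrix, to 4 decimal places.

Write A = D+L+U with D = diag(4, 7, 7, 7, 7).
Gauss-Seidel: T = -(D+L)⁻¹U, row 0 first, T[0,3] = -(-3)/(4) = +0.7500; later rows by forward substitution.
  T[0,:] = [+0.0000  -0.5000  -0.5000  +0.7500  +0.2500]
  T[1,:] = [+0.0000  -0.0714  +0.6429  -0.3214  -0.5357]
  T[2,:] = [+0.0000  -0.1327  +0.4796  +0.6888  -0.2806]
  T[3,:] = [+0.0000  -0.1983  -0.0525  +0.6997  -0.7930]
  T[4,:] = [+0.0000  +0.1352  -0.2688  -0.9749  +0.5763]
|λ(T)| sorted: 1.5080, 0.3324, 0.2735, 0.2735, 0.0000.
ρ(T) = max|λ| = 1.5080; 1.5080 > 1 ⇒ diverges.

no, ρ = 1.5080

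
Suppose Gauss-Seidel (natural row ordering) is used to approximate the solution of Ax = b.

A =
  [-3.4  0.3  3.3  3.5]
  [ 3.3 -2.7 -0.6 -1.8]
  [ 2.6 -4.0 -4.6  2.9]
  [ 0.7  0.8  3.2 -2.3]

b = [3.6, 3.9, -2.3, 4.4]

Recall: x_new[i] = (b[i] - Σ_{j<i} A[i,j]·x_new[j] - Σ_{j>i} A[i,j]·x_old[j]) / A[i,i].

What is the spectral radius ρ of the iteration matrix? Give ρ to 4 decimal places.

1.5740

Split A = D + L + U, D = diag(-3.4, -2.7, -4.6, -2.3).
T_GS = -(D+L)⁻¹U: row 0 first, T[0,1] = -(0.3)/(-3.4) = +0.0882; later rows by forward substitution.
  T[0,:] = [+0.0000 +0.0882 +0.9706 +1.0294]
  T[1,:] = [+0.0000 +0.1078 +0.9641 +0.5915]
  T[2,:] = [+0.0000 -0.0439 -0.2897 +0.6979]
  T[3,:] = [+0.0000 +0.0033 +0.2276 +1.4901]
|eigenvalues of T|: 1.5740, 0.2745, 0.0087, 0.0000.
ρ = 1.5740; 1.5740 > 1 ⇒ diverges.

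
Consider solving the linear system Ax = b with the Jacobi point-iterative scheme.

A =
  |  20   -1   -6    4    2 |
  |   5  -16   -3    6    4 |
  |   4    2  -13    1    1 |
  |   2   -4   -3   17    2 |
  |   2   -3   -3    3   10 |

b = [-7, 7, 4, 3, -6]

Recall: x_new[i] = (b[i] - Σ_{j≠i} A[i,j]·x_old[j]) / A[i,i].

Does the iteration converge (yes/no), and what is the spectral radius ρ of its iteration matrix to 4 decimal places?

Diagonal D = diag(20, -16, -13, 17, 10); L, U strict lower/upper.
Jacobi T = -D⁻¹(L+U): T[4,1] = -(-3)/(10) = +0.3000; T[4,4] = 0.
  T[0,:] = [+0.0000, +0.0500, +0.3000, -0.2000, -0.1000]
  T[1,:] = [+0.3125, +0.0000, -0.1875, +0.3750, +0.2500]
  T[2,:] = [+0.3077, +0.1538, +0.0000, +0.0769, +0.0769]
  T[3,:] = [-0.1176, +0.2353, +0.1765, +0.0000, -0.1176]
  T[4,:] = [-0.2000, +0.3000, +0.3000, -0.3000, +0.0000]
eigenvalue magnitudes: 0.6728, 0.3822, 0.2515, 0.1822, 0.1430.
spectral radius ρ = 0.6728; 0.6728 < 1 ⇒ converges.

yes, ρ = 0.6728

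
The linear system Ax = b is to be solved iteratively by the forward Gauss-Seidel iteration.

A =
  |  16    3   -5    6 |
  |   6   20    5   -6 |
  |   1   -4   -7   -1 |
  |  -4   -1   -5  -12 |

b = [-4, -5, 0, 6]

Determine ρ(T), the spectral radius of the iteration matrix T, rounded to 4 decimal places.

0.6310

Let D = diag(16, 20, -7, -12); L, U the strict triangles.
Gauss-Seidel: T = -(D+L)⁻¹U, row 0 first, T[0,3] = -(6)/(16) = -0.3750; later rows by forward substitution.
  T[0,:] = [+0.0000  -0.1875  +0.3125  -0.3750]
  T[1,:] = [+0.0000  +0.0563  -0.3438  +0.4125]
  T[2,:] = [+0.0000  -0.0589  +0.2411  -0.4321]
  T[3,:] = [+0.0000  +0.0824  -0.1760  +0.2707]
moduli |λ_i(T)| = 0.6310, 0.0595, 0.0595, 0.0000.
ρ = 0.6310; 0.6310 < 1, so it converges for any x₀.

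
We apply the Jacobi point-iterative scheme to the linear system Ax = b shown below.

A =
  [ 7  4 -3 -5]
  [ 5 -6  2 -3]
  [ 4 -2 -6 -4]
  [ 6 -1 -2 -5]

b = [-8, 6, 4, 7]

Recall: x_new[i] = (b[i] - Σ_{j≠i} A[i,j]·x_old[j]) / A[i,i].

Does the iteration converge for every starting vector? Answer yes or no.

no

Diagonal D = diag(7, -6, -6, -5); L, U strict lower/upper.
T_J = -D⁻¹(L+U): T[3,1] = -(-1)/(-5) = -0.2000; T[3,3] = 0.
  T[0,:] = [+0.0000, -0.5714, +0.4286, +0.7143]
  T[1,:] = [+0.8333, +0.0000, +0.3333, -0.5000]
  T[2,:] = [+0.6667, -0.3333, +0.0000, -0.6667]
  T[3,:] = [+1.2000, -0.2000, -0.4000, +0.0000]
eigenvalue magnitudes: 1.2831, 0.9115, 0.6208, 0.6208.
spectral radius ρ = 1.2831; 1.2831 > 1: divergent.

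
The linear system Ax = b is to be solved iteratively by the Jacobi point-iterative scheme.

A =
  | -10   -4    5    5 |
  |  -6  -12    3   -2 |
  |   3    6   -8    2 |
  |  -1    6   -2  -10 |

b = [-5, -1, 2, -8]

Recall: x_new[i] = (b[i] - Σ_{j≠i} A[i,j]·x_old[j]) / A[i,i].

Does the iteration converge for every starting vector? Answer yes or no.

A = D + L + U where D = diag(-10, -12, -8, -10).
Jacobi: T = -D⁻¹(L+U), T[3,1] = -(6)/(-10) = +0.6000; T[3,3] = 0.
  T[0,:] = [+0.0000  -0.4000  +0.5000  +0.5000]
  T[1,:] = [-0.5000  +0.0000  +0.2500  -0.1667]
  T[2,:] = [+0.3750  +0.7500  +0.0000  +0.2500]
  T[3,:] = [-0.1000  +0.6000  -0.2000  +0.0000]
moduli |λ_i(T)| = 0.9251, 0.5630, 0.5630, 0.2387.
ρ(T) = max|λ| = 0.9251; 0.9251 < 1: convergent.

yes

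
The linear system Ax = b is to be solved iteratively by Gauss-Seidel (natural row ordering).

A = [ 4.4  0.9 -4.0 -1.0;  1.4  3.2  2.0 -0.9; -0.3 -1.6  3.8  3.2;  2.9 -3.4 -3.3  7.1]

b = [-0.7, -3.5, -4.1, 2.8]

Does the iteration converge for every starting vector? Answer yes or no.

no

Diagonal D = diag(4.4, 3.2, 3.8, 7.1); L, U strict lower/upper.
T_GS = -(D+L)⁻¹U: row 0 first, T[0,1] = -(0.9)/(4.4) = -0.2045; later rows by forward substitution.
  T[0,:] = [+0.0000 -0.2045 +0.9091 +0.2273]
  T[1,:] = [+0.0000 +0.0895 -1.0227 +0.1818]
  T[2,:] = [+0.0000 +0.0215 -0.3589 -0.7476]
  T[3,:] = [+0.0000 +0.1364 -1.0279 -0.3532]
|λ(T)| sorted: 1.1877, 0.6244, 0.0593, 0.0000.
ρ(T) = max|λ| = 1.1877; 1.1877 > 1, so it fails to converge.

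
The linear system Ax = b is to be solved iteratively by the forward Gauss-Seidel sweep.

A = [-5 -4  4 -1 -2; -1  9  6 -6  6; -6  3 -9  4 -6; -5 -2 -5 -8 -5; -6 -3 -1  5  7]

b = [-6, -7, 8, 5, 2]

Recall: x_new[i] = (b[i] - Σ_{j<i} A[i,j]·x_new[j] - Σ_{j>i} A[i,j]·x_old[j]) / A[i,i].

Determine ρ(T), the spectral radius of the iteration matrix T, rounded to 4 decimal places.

1.6346

Split A = D + L + U, D = diag(-5, 9, -9, -8, 7).
GS T = -(D+L)⁻¹U: row 0 first, T[0,4] = -(-2)/(-5) = -0.4000; later rows by forward substitution.
  T[0,:] = [+0.0000 -0.8000 +0.8000 -0.2000 -0.4000]
  T[1,:] = [+0.0000 -0.0889 -0.5778 +0.6444 -0.7111]
  T[2,:] = [+0.0000 +0.5037 -0.7259 +0.7926 -0.6370]
  T[3,:] = [+0.0000 +0.2074 +0.0981 -0.5315 +0.2009]
  T[4,:] = [+0.0000 -0.8000 +0.2643 +0.5976 -0.8821]
moduli |λ_i(T)| = 1.6346, 0.4421, 0.4421, 0.3975, 0.0000.
ρ = 1.6346; 1.6346 > 1, so it fails to converge.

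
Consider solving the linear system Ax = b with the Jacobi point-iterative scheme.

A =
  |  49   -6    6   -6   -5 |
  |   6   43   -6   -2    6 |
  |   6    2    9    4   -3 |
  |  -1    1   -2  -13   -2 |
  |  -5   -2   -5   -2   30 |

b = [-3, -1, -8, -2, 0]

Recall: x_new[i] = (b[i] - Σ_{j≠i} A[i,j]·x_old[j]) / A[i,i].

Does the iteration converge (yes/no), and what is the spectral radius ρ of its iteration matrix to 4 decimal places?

yes, ρ = 0.4678

Split A = D + L + U, D = diag(49, 43, 9, -13, 30).
Jacobi T = -D⁻¹(L+U): T[2,3] = -(4)/(9) = -0.4444; T[2,2] = 0.
  T[0,:] = [+0.0000 +0.1224 -0.1224 +0.1224 +0.1020]
  T[1,:] = [-0.1395 +0.0000 +0.1395 +0.0465 -0.1395]
  T[2,:] = [-0.6667 -0.2222 +0.0000 -0.4444 +0.3333]
  T[3,:] = [-0.0769 +0.0769 -0.1538 +0.0000 -0.1538]
  T[4,:] = [+0.1667 +0.0667 +0.1667 +0.0667 +0.0000]
|λ(T)| sorted: 0.4678, 0.3888, 0.2327, 0.2327, 0.0894.
spectral radius ρ = 0.4678; 0.4678 < 1 ⇒ converges.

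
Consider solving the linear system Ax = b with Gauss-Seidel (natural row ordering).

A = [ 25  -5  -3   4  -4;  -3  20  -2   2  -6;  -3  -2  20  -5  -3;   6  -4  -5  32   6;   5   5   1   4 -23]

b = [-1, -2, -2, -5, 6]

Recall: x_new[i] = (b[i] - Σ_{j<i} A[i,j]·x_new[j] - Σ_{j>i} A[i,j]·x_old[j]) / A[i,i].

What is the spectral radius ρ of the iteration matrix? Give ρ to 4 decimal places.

Write A = D+L+U with D = diag(25, 20, 20, 32, -23).
Gauss-Seidel: T = -(D+L)⁻¹U, row 0 first, T[0,2] = -(-3)/(25) = +0.1200; later rows by forward substitution.
  T[0,:] = [+0.0000  +0.2000  +0.1200  -0.1600  +0.1600]
  T[1,:] = [+0.0000  +0.0300  +0.1180  -0.1240  +0.3240]
  T[2,:] = [+0.0000  +0.0330  +0.0298  +0.2136  +0.2064]
  T[3,:] = [+0.0000  -0.0286  -0.0031  +0.0479  -0.1447]
  T[4,:] = [+0.0000  +0.0465  +0.0525  -0.0441  +0.0890]
moduli |λ_i(T)| = 0.2503, 0.1149, 0.0885, 0.0801, 0.0000.
spectral radius ρ = 0.2503; 0.2503 < 1: convergent.

0.2503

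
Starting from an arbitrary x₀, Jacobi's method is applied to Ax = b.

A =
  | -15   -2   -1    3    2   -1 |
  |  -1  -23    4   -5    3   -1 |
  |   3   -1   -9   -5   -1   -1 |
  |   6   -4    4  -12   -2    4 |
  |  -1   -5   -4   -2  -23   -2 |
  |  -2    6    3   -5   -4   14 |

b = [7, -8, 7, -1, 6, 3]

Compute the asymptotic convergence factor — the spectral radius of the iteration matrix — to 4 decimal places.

0.6290

Split A = D + L + U, D = diag(-15, -23, -9, -12, -23, 14).
T_J = -D⁻¹(L+U): T[5,1] = -(6)/(14) = -0.4286; T[5,5] = 0.
  T[0,:] = [+0.0000  -0.1333  -0.0667  +0.2000  +0.1333  -0.0667]
  T[1,:] = [-0.0435  +0.0000  +0.1739  -0.2174  +0.1304  -0.0435]
  T[2,:] = [+0.3333  -0.1111  +0.0000  -0.5556  -0.1111  -0.1111]
  T[3,:] = [+0.5000  -0.3333  +0.3333  +0.0000  -0.1667  +0.3333]
  T[4,:] = [-0.0435  -0.2174  -0.1739  -0.0870  +0.0000  -0.0870]
  T[5,:] = [+0.1429  -0.4286  -0.2143  +0.3571  +0.2857  +0.0000]
moduli |λ_i(T)| = 0.6290, 0.4559, 0.4559, 0.2398, 0.2398, 0.1164.
spectral radius ρ = 0.6290; 0.6290 < 1 ⇒ converges.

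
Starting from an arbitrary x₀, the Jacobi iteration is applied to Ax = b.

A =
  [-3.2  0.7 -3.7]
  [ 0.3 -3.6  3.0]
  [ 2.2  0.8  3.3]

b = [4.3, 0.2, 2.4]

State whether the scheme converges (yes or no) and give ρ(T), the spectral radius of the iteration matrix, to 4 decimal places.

yes, ρ = 0.8391

Split A = D + L + U, D = diag(-3.2, -3.6, 3.3).
T_J = -D⁻¹(L+U): T[0,1] = -(0.7)/(-3.2) = +0.2188; T[0,0] = 0.
  T[0,:] = [+0.0000 +0.2188 -1.1562]
  T[1,:] = [+0.0833 +0.0000 +0.8333]
  T[2,:] = [-0.6667 -0.2424 +0.0000]
|eigenvalues of T|: 0.8391, 0.6625, 0.1766.
ρ(T) = max|λ| = 0.8391; 0.8391 < 1: convergent.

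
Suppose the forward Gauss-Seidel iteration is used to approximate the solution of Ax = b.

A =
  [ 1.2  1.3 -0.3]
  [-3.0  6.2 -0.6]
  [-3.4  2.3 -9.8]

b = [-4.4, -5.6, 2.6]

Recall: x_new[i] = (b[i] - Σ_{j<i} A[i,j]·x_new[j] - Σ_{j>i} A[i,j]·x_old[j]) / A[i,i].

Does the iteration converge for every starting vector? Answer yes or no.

yes

Diagonal D = diag(1.2, 6.2, -9.8); L, U strict lower/upper.
T_GS = -(D+L)⁻¹U: row 0 first, T[0,2] = -(-0.3)/(1.2) = +0.2500; later rows by forward substitution.
  T[0,:] = [+0.0000  -1.0833  +0.2500]
  T[1,:] = [+0.0000  -0.5242  +0.2177]
  T[2,:] = [+0.0000  +0.2528  -0.0356]
moduli |λ_i(T)| = 0.6186, 0.0588, 0.0000.
ρ = 0.6186; 0.6186 < 1 ⇒ converges.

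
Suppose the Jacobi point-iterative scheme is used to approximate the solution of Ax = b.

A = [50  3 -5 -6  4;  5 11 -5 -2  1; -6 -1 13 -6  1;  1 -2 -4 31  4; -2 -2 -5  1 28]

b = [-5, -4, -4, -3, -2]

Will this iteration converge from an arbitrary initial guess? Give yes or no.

Split A = D + L + U, D = diag(50, 11, 13, 31, 28).
Jacobi: T = -D⁻¹(L+U), T[2,0] = -(-6)/(13) = +0.4615; T[2,2] = 0.
  T[0,:] = [+0.0000, -0.0600, +0.1000, +0.1200, -0.0800]
  T[1,:] = [-0.4545, +0.0000, +0.4545, +0.1818, -0.0909]
  T[2,:] = [+0.4615, +0.0769, +0.0000, +0.4615, -0.0769]
  T[3,:] = [-0.0323, +0.0645, +0.1290, +0.0000, -0.1290]
  T[4,:] = [+0.0714, +0.0714, +0.1786, -0.0357, +0.0000]
|λ(T)| sorted: 0.3980, 0.2227, 0.2227, 0.2095, 0.2004.
spectral radius ρ = 0.3980; 0.3980 < 1, so it converges for any x₀.

yes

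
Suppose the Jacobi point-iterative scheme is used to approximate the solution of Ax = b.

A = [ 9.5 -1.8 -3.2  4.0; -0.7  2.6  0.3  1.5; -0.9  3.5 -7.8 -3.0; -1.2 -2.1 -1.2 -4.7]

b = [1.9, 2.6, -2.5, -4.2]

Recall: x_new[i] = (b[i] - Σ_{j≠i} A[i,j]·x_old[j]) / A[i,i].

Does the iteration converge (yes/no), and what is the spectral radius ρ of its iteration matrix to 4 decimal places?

yes, ρ = 0.8520

Split A = D + L + U, D = diag(9.5, 2.6, -7.8, -4.7).
Jacobi T = -D⁻¹(L+U): T[0,1] = -(-1.8)/(9.5) = +0.1895; T[0,0] = 0.
  T[0,:] = [+0.0000  +0.1895  +0.3368  -0.4211]
  T[1,:] = [+0.2692  +0.0000  -0.1154  -0.5769]
  T[2,:] = [-0.1154  +0.4487  +0.0000  -0.3846]
  T[3,:] = [-0.2553  -0.4468  -0.2553  +0.0000]
eigenvalue magnitudes: 0.8520, 0.5260, 0.3614, 0.3614.
ρ = 0.8520; 0.8520 < 1, so it converges for any x₀.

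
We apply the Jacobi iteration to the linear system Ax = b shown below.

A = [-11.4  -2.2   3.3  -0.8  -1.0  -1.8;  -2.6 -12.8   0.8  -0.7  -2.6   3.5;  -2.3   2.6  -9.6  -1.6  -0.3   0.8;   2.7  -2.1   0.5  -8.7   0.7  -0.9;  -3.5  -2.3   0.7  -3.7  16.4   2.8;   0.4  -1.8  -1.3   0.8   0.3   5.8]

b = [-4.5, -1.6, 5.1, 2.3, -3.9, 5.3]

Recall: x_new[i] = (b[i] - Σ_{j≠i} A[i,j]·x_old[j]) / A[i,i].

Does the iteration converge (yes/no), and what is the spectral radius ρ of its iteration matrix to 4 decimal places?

yes, ρ = 0.5342

Diagonal D = diag(-11.4, -12.8, -9.6, -8.7, 16.4, 5.8); L, U strict lower/upper.
Jacobi T = -D⁻¹(L+U): T[1,2] = -(0.8)/(-12.8) = +0.0625; T[1,1] = 0.
  T[0,:] = [+0.0000, -0.1930, +0.2895, -0.0702, -0.0877, -0.1579]
  T[1,:] = [-0.2031, +0.0000, +0.0625, -0.0547, -0.2031, +0.2734]
  T[2,:] = [-0.2396, +0.2708, +0.0000, -0.1667, -0.0312, +0.0833]
  T[3,:] = [+0.3103, -0.2414, +0.0575, +0.0000, +0.0805, -0.1034]
  T[4,:] = [+0.2134, +0.1402, -0.0427, +0.2256, +0.0000, -0.1707]
  T[5,:] = [-0.0690, +0.3103, +0.2241, -0.1379, -0.0517, +0.0000]
|eigenvalues of T|: 0.5342, 0.2914, 0.2914, 0.2528, 0.2528, 0.0641.
ρ = 0.5342; 0.5342 < 1 ⇒ converges.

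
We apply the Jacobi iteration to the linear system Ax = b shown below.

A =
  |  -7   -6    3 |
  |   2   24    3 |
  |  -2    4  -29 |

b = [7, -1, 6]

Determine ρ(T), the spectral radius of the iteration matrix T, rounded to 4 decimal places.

0.2662

Let D = diag(-7, 24, -29); L, U the strict triangles.
T_J = -D⁻¹(L+U): T[0,1] = -(-6)/(-7) = -0.8571; T[0,0] = 0.
  T[0,:] = [+0.0000, -0.8571, +0.4286]
  T[1,:] = [-0.0833, +0.0000, -0.1250]
  T[2,:] = [-0.0690, +0.1379, +0.0000]
|roots of det(T-λI)|: 0.2662, 0.2151, 0.2151.
ρ(T) = max|λ| = 0.2662; 0.2662 < 1: convergent.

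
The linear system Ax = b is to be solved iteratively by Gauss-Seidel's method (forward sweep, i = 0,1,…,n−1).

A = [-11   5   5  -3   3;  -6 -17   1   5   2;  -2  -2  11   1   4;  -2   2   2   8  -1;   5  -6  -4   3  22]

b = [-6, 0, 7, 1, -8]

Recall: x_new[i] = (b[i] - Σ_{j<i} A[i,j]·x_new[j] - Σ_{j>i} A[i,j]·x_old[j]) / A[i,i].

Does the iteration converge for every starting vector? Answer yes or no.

yes

Let D = diag(-11, -17, 11, 8, 22); L, U the strict triangles.
Gauss-Seidel: T = -(D+L)⁻¹U, row 0 first, T[0,4] = -(3)/(-11) = +0.2727; later rows by forward substitution.
  T[0,:] = [+0.0000  +0.4545  +0.4545  -0.2727  +0.2727]
  T[1,:] = [+0.0000  -0.1604  -0.1016  +0.3904  +0.0214]
  T[2,:] = [+0.0000  +0.0535  +0.0642  -0.0695  -0.3102]
  T[3,:] = [+0.0000  +0.1404  +0.1230  -0.1484  +0.2654]
  T[4,:] = [+0.0000  -0.1565  -0.1361  +0.1760  -0.1487]
|roots of det(T-λI)|: 0.5573, 0.1303, 0.0308, 0.0308, 0.0000.
ρ(T) = max|λ| = 0.5573; 0.5573 < 1: convergent.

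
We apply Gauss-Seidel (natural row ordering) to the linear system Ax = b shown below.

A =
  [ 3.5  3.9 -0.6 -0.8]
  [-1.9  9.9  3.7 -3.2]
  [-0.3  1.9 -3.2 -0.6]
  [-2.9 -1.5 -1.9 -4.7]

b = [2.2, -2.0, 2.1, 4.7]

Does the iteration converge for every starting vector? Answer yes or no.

yes

Diagonal D = diag(3.5, 9.9, -3.2, -4.7); L, U strict lower/upper.
GS T = -(D+L)⁻¹U: row 0 first, T[0,1] = -(3.9)/(3.5) = -1.1143; later rows by forward substitution.
  T[0,:] = [+0.0000 -1.1143 +0.1714 +0.2286]
  T[1,:] = [+0.0000 -0.2139 -0.3408 +0.3671]
  T[2,:] = [+0.0000 -0.0225 -0.2184 +0.0090]
  T[3,:] = [+0.0000 +0.7649 +0.0913 -0.2618]
eigenvalue magnitudes: 0.7808, 0.2955, 0.2088, 0.0000.
ρ(T) = max|λ| = 0.7808; 0.7808 < 1: convergent.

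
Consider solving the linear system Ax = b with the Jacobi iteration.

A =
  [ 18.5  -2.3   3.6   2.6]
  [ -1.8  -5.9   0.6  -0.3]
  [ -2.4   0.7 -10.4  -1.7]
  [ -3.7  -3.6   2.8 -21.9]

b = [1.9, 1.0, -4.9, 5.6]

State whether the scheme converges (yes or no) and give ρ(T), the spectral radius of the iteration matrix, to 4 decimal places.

yes, ρ = 0.2276

A = D + L + U where D = diag(18.5, -5.9, -10.4, -21.9).
Jacobi T = -D⁻¹(L+U): T[3,2] = -(2.8)/(-21.9) = +0.1279; T[3,3] = 0.
  T[0,:] = [+0.0000, +0.1243, -0.1946, -0.1405]
  T[1,:] = [-0.3051, +0.0000, +0.1017, -0.0508]
  T[2,:] = [-0.2308, +0.0673, +0.0000, -0.1635]
  T[3,:] = [-0.1689, -0.1644, +0.1279, +0.0000]
|roots of det(T-λI)|: 0.2276, 0.1496, 0.1229, 0.1229.
ρ(T) = max|λ| = 0.2276; 0.2276 < 1: convergent.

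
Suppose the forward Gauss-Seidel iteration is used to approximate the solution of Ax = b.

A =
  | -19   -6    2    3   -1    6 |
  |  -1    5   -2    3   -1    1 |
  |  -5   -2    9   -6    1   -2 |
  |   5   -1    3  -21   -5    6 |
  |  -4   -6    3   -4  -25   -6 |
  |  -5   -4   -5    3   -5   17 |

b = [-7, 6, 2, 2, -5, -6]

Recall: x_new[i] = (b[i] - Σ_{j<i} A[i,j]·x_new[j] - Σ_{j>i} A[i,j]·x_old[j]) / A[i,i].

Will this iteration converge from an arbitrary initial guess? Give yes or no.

yes

Diagonal D = diag(-19, 5, 9, -21, -25, 17); L, U strict lower/upper.
T_GS = -(D+L)⁻¹U: row 0 first, T[0,1] = -(-6)/(-19) = -0.3158; later rows by forward substitution.
  T[0,:] = [+0.0000, -0.3158, +0.1053, +0.1579, -0.0526, +0.3158]
  T[1,:] = [+0.0000, -0.0632, +0.4211, -0.5684, +0.1895, -0.1368]
  T[2,:] = [+0.0000, -0.1895, +0.1520, +0.6281, -0.0982, +0.3673]
  T[3,:] = [+0.0000, -0.0992, +0.0267, +0.1544, -0.2737, +0.4199]
  T[4,:] = [+0.0000, +0.0588, -0.1039, +0.1618, -0.0051, -0.2808]
  T[5,:] = [+0.0000, -0.1287, +0.1395, +0.1178, +0.0470, +0.0120]
|λ(T)| sorted: 0.5665, 0.3608, 0.3608, 0.1411, 0.1360, 0.0000.
ρ(T) = max|λ| = 0.5665; 0.5665 < 1 ⇒ converges.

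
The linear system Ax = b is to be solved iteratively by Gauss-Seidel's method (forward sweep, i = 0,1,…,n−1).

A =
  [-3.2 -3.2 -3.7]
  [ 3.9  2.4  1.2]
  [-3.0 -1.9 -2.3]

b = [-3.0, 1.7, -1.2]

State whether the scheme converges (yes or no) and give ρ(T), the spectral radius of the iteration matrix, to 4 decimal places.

no, ρ = 1.5817

Write A = D+L+U with D = diag(-3.2, 2.4, -2.3).
Gauss-Seidel: T = -(D+L)⁻¹U, row 0 first, T[0,2] = -(-3.7)/(-3.2) = -1.1562; later rows by forward substitution.
  T[0,:] = [+0.0000  -1.0000  -1.1562]
  T[1,:] = [+0.0000  +1.6250  +1.3789]
  T[2,:] = [+0.0000  -0.0380  +0.3691]
|eigenvalues of T|: 1.5817, 0.4123, 0.0000.
ρ(T) = max|λ| = 1.5817; 1.5817 > 1 ⇒ diverges.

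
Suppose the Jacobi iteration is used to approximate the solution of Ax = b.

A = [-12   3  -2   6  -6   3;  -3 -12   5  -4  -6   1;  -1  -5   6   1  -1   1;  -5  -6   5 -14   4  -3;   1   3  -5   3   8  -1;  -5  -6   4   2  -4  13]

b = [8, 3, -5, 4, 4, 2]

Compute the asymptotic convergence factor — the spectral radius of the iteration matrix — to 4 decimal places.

Let D = diag(-12, -12, 6, -14, 8, 13); L, U the strict triangles.
Jacobi: T = -D⁻¹(L+U), T[3,2] = -(5)/(-14) = +0.3571; T[3,3] = 0.
  T[0,:] = [+0.0000 +0.2500 -0.1667 +0.5000 -0.5000 +0.2500]
  T[1,:] = [-0.2500 +0.0000 +0.4167 -0.3333 -0.5000 +0.0833]
  T[2,:] = [+0.1667 +0.8333 +0.0000 -0.1667 +0.1667 -0.1667]
  T[3,:] = [-0.3571 -0.4286 +0.3571 +0.0000 +0.2857 -0.2143]
  T[4,:] = [-0.1250 -0.3750 +0.6250 -0.3750 +0.0000 +0.1250]
  T[5,:] = [+0.3846 +0.4615 -0.3077 -0.1538 +0.3077 +0.0000]
|λ(T)| sorted: 1.1669, 0.6024, 0.6024, 0.2810, 0.2810, 0.1169.
spectral radius ρ = 1.1669; 1.1669 > 1 ⇒ diverges.

1.1669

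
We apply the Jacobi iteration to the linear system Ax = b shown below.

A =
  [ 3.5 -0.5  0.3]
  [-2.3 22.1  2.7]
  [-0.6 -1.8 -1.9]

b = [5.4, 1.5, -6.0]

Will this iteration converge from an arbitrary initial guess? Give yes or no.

Split A = D + L + U, D = diag(3.5, 22.1, -1.9).
Jacobi T = -D⁻¹(L+U): T[2,1] = -(-1.8)/(-1.9) = -0.9474; T[2,2] = 0.
  T[0,:] = [+0.0000  +0.1429  -0.0857]
  T[1,:] = [+0.1041  +0.0000  -0.1222]
  T[2,:] = [-0.3158  -0.9474  +0.0000]
|eigenvalues of T|: 0.4356, 0.3418, 0.0938.
ρ = 0.4356; 0.4356 < 1 ⇒ converges.

yes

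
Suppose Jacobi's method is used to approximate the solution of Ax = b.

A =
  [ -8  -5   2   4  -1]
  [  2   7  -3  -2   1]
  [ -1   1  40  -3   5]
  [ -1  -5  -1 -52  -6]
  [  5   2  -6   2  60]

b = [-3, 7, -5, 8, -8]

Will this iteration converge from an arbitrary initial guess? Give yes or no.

yes

Diagonal D = diag(-8, 7, 40, -52, 60); L, U strict lower/upper.
T_J = -D⁻¹(L+U): T[1,2] = -(-3)/(7) = +0.4286; T[1,1] = 0.
  T[0,:] = [+0.0000  -0.6250  +0.2500  +0.5000  -0.1250]
  T[1,:] = [-0.2857  +0.0000  +0.4286  +0.2857  -0.1429]
  T[2,:] = [+0.0250  -0.0250  +0.0000  +0.0750  -0.1250]
  T[3,:] = [-0.0192  -0.0962  -0.0192  +0.0000  -0.1154]
  T[4,:] = [-0.0833  -0.0333  +0.1000  -0.0333  +0.0000]
|eigenvalues of T|: 0.3821, 0.2728, 0.2728, 0.0802, 0.0802.
spectral radius ρ = 0.3821; 0.3821 < 1: convergent.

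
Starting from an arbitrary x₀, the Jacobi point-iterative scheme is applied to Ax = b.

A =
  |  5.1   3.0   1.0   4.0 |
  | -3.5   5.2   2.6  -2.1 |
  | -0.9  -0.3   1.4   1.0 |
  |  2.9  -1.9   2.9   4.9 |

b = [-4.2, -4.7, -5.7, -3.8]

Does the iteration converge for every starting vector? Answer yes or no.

no

Split A = D + L + U, D = diag(5.1, 5.2, 1.4, 4.9).
T_J = -D⁻¹(L+U): T[1,0] = -(-3.5)/(5.2) = +0.6731; T[1,1] = 0.
  T[0,:] = [+0.0000 -0.5882 -0.1961 -0.7843]
  T[1,:] = [+0.6731 +0.0000 -0.5000 +0.4038]
  T[2,:] = [+0.6429 +0.2143 +0.0000 -0.7143]
  T[3,:] = [-0.5918 +0.3878 -0.5918 +0.0000]
moduli |λ_i(T)| = 1.1329, 0.8933, 0.8093, 0.8093.
ρ(T) = max|λ| = 1.1329; 1.1329 > 1 ⇒ diverges.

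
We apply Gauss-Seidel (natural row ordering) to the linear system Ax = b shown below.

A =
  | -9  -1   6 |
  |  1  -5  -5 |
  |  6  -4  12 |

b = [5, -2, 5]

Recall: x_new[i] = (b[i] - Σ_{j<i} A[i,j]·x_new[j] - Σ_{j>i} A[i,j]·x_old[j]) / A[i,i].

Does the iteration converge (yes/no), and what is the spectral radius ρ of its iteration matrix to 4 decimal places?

yes, ρ = 0.5419

Let D = diag(-9, -5, 12); L, U the strict triangles.
Gauss-Seidel: T = -(D+L)⁻¹U, row 0 first, T[0,1] = -(-1)/(-9) = -0.1111; later rows by forward substitution.
  T[0,:] = [+0.0000 -0.1111 +0.6667]
  T[1,:] = [+0.0000 -0.0222 -0.8667]
  T[2,:] = [+0.0000 +0.0481 -0.6222]
|λ(T)| sorted: 0.5419, 0.1025, 0.0000.
ρ = 0.5419; 0.5419 < 1 ⇒ converges.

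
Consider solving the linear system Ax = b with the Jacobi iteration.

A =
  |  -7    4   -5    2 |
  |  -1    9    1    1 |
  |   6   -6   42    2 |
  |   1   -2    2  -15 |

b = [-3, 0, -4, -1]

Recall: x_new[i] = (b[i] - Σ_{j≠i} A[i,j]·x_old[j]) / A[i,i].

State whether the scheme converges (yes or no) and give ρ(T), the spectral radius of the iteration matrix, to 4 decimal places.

yes, ρ = 0.4659

Let D = diag(-7, 9, 42, -15); L, U the strict triangles.
Jacobi T = -D⁻¹(L+U): T[2,0] = -(6)/(42) = -0.1429; T[2,2] = 0.
  T[0,:] = [+0.0000, +0.5714, -0.7143, +0.2857]
  T[1,:] = [+0.1111, +0.0000, -0.1111, -0.1111]
  T[2,:] = [-0.1429, +0.1429, +0.0000, -0.0476]
  T[3,:] = [+0.0667, -0.1333, +0.1333, +0.0000]
|roots of det(T-λI)|: 0.4659, 0.3720, 0.0703, 0.0703.
ρ(T) = max|λ| = 0.4659; 0.4659 < 1: convergent.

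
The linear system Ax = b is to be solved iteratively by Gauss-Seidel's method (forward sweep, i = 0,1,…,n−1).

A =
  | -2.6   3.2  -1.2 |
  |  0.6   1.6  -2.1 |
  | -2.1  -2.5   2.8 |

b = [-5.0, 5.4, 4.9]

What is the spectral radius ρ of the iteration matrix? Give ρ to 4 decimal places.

1.3902

Write A = D+L+U with D = diag(-2.6, 1.6, 2.8).
GS T = -(D+L)⁻¹U: row 0 first, T[0,1] = -(3.2)/(-2.6) = +1.2308; later rows by forward substitution.
  T[0,:] = [+0.0000, +1.2308, -0.4615]
  T[1,:] = [+0.0000, -0.4615, +1.4856]
  T[2,:] = [+0.0000, +0.5110, +0.9803]
eigenvalue magnitudes: 1.3902, 0.8715, 0.0000.
ρ = 1.3902; 1.3902 > 1, so it fails to converge.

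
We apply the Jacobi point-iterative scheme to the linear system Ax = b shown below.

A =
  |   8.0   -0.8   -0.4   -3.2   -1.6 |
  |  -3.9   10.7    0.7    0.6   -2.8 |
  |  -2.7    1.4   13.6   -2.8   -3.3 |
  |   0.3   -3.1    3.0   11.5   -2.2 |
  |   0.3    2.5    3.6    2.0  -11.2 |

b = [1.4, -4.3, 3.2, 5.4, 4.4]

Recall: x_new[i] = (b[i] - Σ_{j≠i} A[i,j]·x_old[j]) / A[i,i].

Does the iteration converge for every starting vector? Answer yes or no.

Diagonal D = diag(8, 10.7, 13.6, 11.5, -11.2); L, U strict lower/upper.
Jacobi T = -D⁻¹(L+U): T[4,2] = -(3.6)/(-11.2) = +0.3214; T[4,4] = 0.
  T[0,:] = [+0.0000, +0.1000, +0.0500, +0.4000, +0.2000]
  T[1,:] = [+0.3645, +0.0000, -0.0654, -0.0561, +0.2617]
  T[2,:] = [+0.1985, -0.1029, +0.0000, +0.2059, +0.2426]
  T[3,:] = [-0.0261, +0.2696, -0.2609, +0.0000, +0.1913]
  T[4,:] = [+0.0268, +0.2232, +0.3214, +0.1786, +0.0000]
|λ(T)| sorted: 0.5495, 0.4378, 0.3257, 0.3257, 0.0214.
spectral radius ρ = 0.5495; 0.5495 < 1 ⇒ converges.

yes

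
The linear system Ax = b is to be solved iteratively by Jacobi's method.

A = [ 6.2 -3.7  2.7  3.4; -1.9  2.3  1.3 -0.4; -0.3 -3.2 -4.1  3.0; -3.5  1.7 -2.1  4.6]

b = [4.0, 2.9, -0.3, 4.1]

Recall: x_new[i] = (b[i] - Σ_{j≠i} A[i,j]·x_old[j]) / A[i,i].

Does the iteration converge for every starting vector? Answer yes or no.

no

Let D = diag(6.2, 2.3, -4.1, 4.6); L, U the strict triangles.
Jacobi: T = -D⁻¹(L+U), T[0,3] = -(3.4)/(6.2) = -0.5484; T[0,0] = 0.
  T[0,:] = [+0.0000 +0.5968 -0.4355 -0.5484]
  T[1,:] = [+0.8261 +0.0000 -0.5652 +0.1739]
  T[2,:] = [-0.0732 -0.7805 +0.0000 +0.7317]
  T[3,:] = [+0.7609 -0.3696 +0.4565 +0.0000]
|eigenvalues of T|: 1.1384, 0.7150, 0.4180, 0.4180.
spectral radius ρ = 1.1384; 1.1384 > 1: divergent.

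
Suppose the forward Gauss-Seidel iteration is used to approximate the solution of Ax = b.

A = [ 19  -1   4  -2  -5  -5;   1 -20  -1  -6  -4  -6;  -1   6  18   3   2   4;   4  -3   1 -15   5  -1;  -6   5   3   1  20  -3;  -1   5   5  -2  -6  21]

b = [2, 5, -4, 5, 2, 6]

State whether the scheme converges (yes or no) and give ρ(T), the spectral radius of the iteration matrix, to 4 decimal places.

yes, ρ = 0.5142

Write A = D+L+U with D = diag(19, -20, 18, -15, 20, 21).
Gauss-Seidel: T = -(D+L)⁻¹U, row 0 first, T[0,1] = -(-1)/(19) = +0.0526; later rows by forward substitution.
  T[0,:] = [+0.0000, +0.0526, -0.2105, +0.1053, +0.2632, +0.2632]
  T[1,:] = [+0.0000, +0.0026, -0.0605, -0.2947, -0.1868, -0.2868]
  T[2,:] = [+0.0000, +0.0020, +0.0085, -0.0626, -0.0342, -0.1120]
  T[3,:] = [+0.0000, +0.0136, -0.0435, +0.0828, +0.4386, +0.0534]
  T[4,:] = [+0.0000, +0.0141, -0.0471, +0.1105, +0.1089, +0.3148]
  T[5,:] = [+0.0000, +0.0067, -0.0152, +0.1295, +0.1380, +0.2025]
eigenvalue magnitudes: 0.5142, 0.1085, 0.1085, 0.0131, 0.0131, 0.0000.
spectral radius ρ = 0.5142; 0.5142 < 1 ⇒ converges.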